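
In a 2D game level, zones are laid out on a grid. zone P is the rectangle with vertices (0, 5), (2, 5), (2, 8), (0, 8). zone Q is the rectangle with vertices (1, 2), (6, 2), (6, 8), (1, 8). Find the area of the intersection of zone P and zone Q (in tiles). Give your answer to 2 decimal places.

3.00

|zone P∩zone Q|: x∈[1,2], y∈[5,8] → 1·3 = 3.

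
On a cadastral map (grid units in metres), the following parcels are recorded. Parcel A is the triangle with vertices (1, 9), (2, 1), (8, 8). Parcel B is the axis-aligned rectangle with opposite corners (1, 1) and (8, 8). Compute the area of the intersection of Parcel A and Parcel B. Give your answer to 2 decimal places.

The intersection is the polygon with vertices (1.125,8), (8,8), (2,1).
By the shoelace formula its area is 24.06.

24.06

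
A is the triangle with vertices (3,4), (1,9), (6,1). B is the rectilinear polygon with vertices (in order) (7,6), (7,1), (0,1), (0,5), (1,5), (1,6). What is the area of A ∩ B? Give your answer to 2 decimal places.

3.49

The intersection is the polygon with vertices (2.2,6), (2.875,6), (6,1), (3,4).
By the shoelace formula its area is 3.49.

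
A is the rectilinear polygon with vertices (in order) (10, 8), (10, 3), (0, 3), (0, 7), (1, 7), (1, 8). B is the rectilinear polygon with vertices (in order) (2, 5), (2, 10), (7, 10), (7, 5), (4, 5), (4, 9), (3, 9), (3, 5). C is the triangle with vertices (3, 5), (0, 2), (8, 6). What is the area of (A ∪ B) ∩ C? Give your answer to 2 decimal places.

The region (A ∪ B) ∩ C is the polygon with vertices (1,3), (3,5), (8,6), (2,3).
By the shoelace formula its area is 5.50.

5.50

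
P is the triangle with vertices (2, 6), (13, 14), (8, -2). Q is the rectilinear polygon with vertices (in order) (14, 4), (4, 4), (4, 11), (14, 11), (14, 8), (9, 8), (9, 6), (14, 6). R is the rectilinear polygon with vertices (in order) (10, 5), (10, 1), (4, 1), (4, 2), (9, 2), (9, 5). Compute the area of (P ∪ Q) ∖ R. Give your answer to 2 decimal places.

85.64

|P ∪ Q| = 91.4858.
|(P ∪ Q) ∩ R| = 5.8438.
|(P ∪ Q) ∖ R| = 91.4858 − 5.8438 = 85.64.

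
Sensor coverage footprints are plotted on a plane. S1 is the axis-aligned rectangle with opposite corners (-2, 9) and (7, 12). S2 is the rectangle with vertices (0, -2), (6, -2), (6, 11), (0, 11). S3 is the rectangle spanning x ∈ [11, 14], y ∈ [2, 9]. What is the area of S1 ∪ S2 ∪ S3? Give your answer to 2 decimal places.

By inclusion–exclusion:
Individual areas: |S1| = 27, |S2| = 78, |S3| = 21.
|S1∩S2|: x∈[0,6], y∈[9,11] → 6·2 = 12.
|S1∩S3| = 0 (no overlap).
|S2∩S3| = 0 (no overlap).
|S1∩S2∩S3| = 0.
|S1 ∪ S2 ∪ S3| = 126 − 12 + 0 = 114.00.

114.00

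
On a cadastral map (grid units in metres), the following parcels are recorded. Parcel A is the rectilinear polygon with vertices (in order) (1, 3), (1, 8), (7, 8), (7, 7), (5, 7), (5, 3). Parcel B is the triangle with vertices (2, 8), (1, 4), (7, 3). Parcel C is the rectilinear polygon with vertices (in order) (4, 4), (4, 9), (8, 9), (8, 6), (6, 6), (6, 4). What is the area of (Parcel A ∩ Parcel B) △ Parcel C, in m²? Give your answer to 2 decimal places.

|Parcel A ∩ Parcel B| = 10.8333.
|(Parcel A ∩ Parcel B) ∩ Parcel C| = 1.5.
|(Parcel A ∩ Parcel B) △ Parcel C| = 10.8333 + 16 − 3 = 23.83.

23.83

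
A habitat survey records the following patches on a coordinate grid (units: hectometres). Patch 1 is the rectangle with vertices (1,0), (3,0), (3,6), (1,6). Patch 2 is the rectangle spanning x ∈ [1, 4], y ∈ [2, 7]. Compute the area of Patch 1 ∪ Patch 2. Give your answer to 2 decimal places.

19.00

By inclusion–exclusion:
Individual areas: |Patch 1| = 12, |Patch 2| = 15.
|Patch 1∩Patch 2|: x∈[1,3], y∈[2,6] → 2·4 = 8.
|Patch 1 ∪ Patch 2| = 27 − 8 = 19.00.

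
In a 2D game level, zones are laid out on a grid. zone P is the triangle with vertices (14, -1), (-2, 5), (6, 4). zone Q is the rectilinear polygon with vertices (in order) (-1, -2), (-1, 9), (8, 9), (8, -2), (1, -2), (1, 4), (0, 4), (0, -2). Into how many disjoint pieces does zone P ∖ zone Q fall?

zone P ∖ zone Q splits into 3 disjoint pieces (area 4.5, area 0.0208, area 0.125).

3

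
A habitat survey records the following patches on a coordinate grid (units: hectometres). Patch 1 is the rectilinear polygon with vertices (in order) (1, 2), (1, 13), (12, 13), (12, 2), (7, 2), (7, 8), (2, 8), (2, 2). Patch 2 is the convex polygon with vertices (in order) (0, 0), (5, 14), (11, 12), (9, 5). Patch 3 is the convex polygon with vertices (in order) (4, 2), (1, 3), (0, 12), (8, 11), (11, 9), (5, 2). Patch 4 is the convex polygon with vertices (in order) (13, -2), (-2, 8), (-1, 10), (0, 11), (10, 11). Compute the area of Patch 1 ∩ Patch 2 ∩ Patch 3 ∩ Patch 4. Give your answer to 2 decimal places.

24.32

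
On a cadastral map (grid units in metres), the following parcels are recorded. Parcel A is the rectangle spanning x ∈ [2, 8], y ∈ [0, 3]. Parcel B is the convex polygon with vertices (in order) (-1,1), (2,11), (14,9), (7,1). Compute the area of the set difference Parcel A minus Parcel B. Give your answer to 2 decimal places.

|Parcel A| = 18, |Parcel A∩Parcel B| = 11.4286.
|Parcel A ∖ Parcel B| = |Parcel A| − |Parcel A∩Parcel B| = 18 − 11.4286 = 6.57.

6.57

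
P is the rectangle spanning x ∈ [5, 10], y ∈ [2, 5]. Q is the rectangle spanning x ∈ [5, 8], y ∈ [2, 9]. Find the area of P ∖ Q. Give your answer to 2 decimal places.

|P∩Q|: x∈[5,8], y∈[2,5] → 3·3 = 9.
|P| = 15.
|P ∖ Q| = |P| − |P∩Q| = 15 − 9 = 6.00.

6.00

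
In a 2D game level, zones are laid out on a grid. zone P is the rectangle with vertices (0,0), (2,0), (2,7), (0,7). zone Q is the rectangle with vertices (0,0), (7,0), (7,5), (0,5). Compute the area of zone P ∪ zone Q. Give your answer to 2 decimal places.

39.00

By inclusion–exclusion:
Individual areas: |zone P| = 14, |zone Q| = 35.
|zone P∩zone Q|: x∈[0,2], y∈[0,5] → 2·5 = 10.
|zone P ∪ zone Q| = 49 − 10 = 39.00.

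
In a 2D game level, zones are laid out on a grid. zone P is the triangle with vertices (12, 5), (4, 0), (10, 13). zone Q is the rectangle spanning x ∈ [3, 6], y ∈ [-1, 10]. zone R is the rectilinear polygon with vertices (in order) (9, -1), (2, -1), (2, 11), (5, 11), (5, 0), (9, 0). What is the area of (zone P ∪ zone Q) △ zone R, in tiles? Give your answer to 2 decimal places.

|zone P ∪ zone Q| = 66.9167.
|(zone P ∪ zone Q) ∩ zone R| = 23.
|(zone P ∪ zone Q) △ zone R| = 66.9167 + 40 − 46 = 60.92.

60.92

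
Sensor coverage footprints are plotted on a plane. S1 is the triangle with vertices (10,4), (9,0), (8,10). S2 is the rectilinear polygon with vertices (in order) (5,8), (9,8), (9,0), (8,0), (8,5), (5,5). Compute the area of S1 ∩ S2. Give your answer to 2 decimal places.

3.03

The intersection is the polygon with vertices (8.2,8), (8.667,8), (9,7), (9,0).
By the shoelace formula its area is 3.03.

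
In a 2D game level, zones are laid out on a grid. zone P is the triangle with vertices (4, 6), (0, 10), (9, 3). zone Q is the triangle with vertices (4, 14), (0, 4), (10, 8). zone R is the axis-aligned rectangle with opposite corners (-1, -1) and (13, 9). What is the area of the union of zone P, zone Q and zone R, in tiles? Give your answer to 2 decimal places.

157.64

By inclusion–exclusion:
Individual areas: |zone P| = 4, |zone Q| = 42, |zone R| = 140.
|zone P∩zone Q| = 2.0544.
|zone P∩zone R| = 3.8571.
|zone Q∩zone R| = 24.5.
|zone P∩zone Q∩zone R| = 2.0544.
|zone P ∪ zone Q ∪ zone R| = 186 − 30.4115 + 2.0544 = 157.64.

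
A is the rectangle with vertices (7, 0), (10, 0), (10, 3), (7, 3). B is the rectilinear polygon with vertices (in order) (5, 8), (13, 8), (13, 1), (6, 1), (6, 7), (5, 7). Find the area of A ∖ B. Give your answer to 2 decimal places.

3.00

|A| = 9, |A∩B| = 6.
|A ∖ B| = |A| − |A∩B| = 9 − 6 = 3.00.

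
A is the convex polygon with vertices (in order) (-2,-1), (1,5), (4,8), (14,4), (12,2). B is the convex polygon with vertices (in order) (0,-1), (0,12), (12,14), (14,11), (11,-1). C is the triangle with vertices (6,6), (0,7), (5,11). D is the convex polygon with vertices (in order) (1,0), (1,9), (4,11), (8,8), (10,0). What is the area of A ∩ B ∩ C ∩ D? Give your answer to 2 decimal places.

3.90

The intersection is the polygon with vertices (5.739,7.304), (6,6), (2.571,6.571), (4,8).
By the shoelace formula its area is 3.90.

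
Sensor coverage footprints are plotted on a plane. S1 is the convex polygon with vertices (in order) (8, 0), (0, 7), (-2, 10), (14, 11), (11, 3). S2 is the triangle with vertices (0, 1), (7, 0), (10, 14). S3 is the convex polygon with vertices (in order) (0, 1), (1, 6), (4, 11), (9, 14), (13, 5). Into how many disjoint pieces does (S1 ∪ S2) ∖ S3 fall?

4

(S1 ∪ S2) ∖ S3 splits into 4 disjoint pieces (area 21.6533, area 12.1812, area 0.3471, area 7.7946).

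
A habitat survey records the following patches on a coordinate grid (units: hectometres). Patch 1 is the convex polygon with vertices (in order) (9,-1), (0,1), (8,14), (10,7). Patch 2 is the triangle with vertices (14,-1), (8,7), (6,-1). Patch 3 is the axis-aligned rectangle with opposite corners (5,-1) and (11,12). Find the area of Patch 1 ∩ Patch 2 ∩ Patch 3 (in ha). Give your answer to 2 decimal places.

The intersection is the polygon with vertices (8,7), (9.714,4.714), (9,-1), (6.158,-0.368).
By the shoelace formula its area is 16.77.

16.77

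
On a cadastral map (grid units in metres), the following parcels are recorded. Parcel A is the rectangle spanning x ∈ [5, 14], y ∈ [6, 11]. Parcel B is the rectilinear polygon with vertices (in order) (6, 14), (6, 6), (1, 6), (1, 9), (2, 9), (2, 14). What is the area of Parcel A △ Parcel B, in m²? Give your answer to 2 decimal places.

70.00

|Parcel A| = 45, |Parcel B| = 35, |Parcel A∩Parcel B| = 5.
|Parcel A △ Parcel B| = |Parcel A| + |Parcel B| − 2·|Parcel A∩Parcel B| = 45 + 35 − 10 = 70.00.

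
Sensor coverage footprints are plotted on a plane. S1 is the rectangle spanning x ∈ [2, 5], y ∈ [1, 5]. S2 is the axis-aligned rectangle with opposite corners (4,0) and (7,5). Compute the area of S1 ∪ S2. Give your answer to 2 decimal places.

23.00

By inclusion–exclusion:
Individual areas: |S1| = 12, |S2| = 15.
|S1∩S2|: x∈[4,5], y∈[1,5] → 1·4 = 4.
|S1 ∪ S2| = 27 − 4 = 23.00.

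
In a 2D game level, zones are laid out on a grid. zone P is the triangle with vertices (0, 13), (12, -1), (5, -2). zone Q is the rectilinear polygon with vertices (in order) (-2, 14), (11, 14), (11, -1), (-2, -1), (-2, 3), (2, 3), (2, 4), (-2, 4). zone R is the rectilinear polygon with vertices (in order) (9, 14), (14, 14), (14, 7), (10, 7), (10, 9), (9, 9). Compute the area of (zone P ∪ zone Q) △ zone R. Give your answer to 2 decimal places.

204.25

|zone P ∪ zone Q| = 195.25.
|(zone P ∪ zone Q) ∩ zone R| = 12.
|(zone P ∪ zone Q) △ zone R| = 195.25 + 33 − 24 = 204.25.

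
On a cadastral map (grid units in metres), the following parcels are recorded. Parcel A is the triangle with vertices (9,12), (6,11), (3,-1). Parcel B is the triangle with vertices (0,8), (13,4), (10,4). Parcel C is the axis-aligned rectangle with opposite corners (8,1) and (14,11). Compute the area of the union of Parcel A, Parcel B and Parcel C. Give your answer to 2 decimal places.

78.47

By inclusion–exclusion:
Individual areas: |Parcel A| = 16.5, |Parcel B| = 6, |Parcel C| = 60.
|Parcel A∩Parcel B| = 0.6721.
|Parcel A∩Parcel C| = 0.3141.
|Parcel B∩Parcel C| = 3.0462.
|Parcel A∩Parcel B∩Parcel C| = 0.
|Parcel A ∪ Parcel B ∪ Parcel C| = 82.5 − 4.0324 + 0 = 78.47.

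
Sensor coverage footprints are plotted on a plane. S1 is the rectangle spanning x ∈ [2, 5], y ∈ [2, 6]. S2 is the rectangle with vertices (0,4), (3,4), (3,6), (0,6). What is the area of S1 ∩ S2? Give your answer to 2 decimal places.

2.00

|S1∩S2|: x∈[2,3], y∈[4,6] → 1·2 = 2.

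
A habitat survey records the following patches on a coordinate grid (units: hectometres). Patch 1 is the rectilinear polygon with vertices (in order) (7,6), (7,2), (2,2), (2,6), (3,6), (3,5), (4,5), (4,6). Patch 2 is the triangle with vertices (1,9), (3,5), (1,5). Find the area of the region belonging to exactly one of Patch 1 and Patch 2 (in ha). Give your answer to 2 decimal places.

|Patch 1| = 19, |Patch 2| = 4, |Patch 1∩Patch 2| = 0.75.
|Patch 1 △ Patch 2| = |Patch 1| + |Patch 2| − 2·|Patch 1∩Patch 2| = 19 + 4 − 1.5 = 21.50.

21.50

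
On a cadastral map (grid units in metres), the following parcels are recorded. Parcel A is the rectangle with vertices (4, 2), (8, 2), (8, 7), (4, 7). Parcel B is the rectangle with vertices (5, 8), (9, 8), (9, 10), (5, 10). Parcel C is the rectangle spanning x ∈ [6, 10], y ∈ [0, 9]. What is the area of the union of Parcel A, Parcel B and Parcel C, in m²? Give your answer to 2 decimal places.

By inclusion–exclusion:
Individual areas: |Parcel A| = 20, |Parcel B| = 8, |Parcel C| = 36.
|Parcel A∩Parcel B| = 0 (no overlap).
|Parcel A∩Parcel C|: x∈[6,8], y∈[2,7] → 2·5 = 10.
|Parcel B∩Parcel C|: x∈[6,9], y∈[8,9] → 3·1 = 3.
|Parcel A∩Parcel B∩Parcel C| = 0.
|Parcel A ∪ Parcel B ∪ Parcel C| = 64 − 13 + 0 = 51.00.

51.00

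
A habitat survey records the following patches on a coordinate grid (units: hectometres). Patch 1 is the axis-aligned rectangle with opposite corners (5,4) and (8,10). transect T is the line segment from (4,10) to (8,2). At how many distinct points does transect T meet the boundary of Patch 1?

2

The segment meets the boundary at (7,4), (5,8).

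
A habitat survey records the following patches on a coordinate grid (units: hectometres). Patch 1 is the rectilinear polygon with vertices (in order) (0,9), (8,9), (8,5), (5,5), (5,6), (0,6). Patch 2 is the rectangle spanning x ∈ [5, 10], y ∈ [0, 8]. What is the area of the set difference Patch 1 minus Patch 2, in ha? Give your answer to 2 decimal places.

18.00

|Patch 1| = 27, |Patch 1∩Patch 2| = 9.
|Patch 1 ∖ Patch 2| = |Patch 1| − |Patch 1∩Patch 2| = 27 − 9 = 18.00.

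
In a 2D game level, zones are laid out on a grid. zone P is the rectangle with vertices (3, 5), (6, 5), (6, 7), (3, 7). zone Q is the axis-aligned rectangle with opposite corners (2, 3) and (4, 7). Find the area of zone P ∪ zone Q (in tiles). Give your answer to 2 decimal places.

12.00

By inclusion–exclusion:
Individual areas: |zone P| = 6, |zone Q| = 8.
|zone P∩zone Q|: x∈[3,4], y∈[5,7] → 1·2 = 2.
|zone P ∪ zone Q| = 14 − 2 = 12.00.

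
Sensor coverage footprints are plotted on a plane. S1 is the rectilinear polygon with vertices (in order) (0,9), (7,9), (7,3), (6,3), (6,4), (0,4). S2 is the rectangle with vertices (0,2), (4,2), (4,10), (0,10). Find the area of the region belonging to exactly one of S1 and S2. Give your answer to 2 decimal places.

28.00

|S1| = 36, |S2| = 32, |S1∩S2| = 20.
|S1 △ S2| = |S1| + |S2| − 2·|S1∩S2| = 36 + 32 − 40 = 28.00.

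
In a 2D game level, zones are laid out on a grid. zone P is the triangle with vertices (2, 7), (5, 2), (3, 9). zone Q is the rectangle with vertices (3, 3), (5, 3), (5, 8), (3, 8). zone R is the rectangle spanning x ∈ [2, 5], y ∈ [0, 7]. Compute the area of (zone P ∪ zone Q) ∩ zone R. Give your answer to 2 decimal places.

8.99

The region (zone P ∪ zone Q) ∩ zone R is the polygon with vertices (5,3), (4.714,3), (5,2), (4.4,3), (3,3), (3,5.333), (2,7), (5,7).
By the shoelace formula its area is 8.99.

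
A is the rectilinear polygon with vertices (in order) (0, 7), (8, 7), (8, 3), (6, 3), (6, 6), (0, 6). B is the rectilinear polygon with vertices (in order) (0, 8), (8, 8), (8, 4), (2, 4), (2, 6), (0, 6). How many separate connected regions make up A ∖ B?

A ∖ B is a single connected region.

1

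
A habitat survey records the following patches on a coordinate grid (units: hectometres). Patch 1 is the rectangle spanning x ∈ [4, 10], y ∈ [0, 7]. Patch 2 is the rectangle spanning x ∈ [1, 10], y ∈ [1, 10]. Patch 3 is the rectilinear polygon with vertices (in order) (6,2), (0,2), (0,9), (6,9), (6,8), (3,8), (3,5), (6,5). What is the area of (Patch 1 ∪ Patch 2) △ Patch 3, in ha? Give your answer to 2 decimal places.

|Patch 1 ∪ Patch 2| = 87.
|(Patch 1 ∪ Patch 2) ∩ Patch 3| = 26.
|(Patch 1 ∪ Patch 2) △ Patch 3| = 87 + 33 − 52 = 68.00.

68.00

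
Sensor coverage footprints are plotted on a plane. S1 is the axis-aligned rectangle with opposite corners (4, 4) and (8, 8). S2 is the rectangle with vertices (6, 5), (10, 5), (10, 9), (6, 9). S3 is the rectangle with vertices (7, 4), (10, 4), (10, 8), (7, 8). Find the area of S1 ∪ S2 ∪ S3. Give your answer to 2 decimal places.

28.00

By inclusion–exclusion:
Individual areas: |S1| = 16, |S2| = 16, |S3| = 12.
|S1∩S2|: x∈[6,8], y∈[5,8] → 2·3 = 6.
|S1∩S3|: x∈[7,8], y∈[4,8] → 1·4 = 4.
|S2∩S3|: x∈[7,10], y∈[5,8] → 3·3 = 9.
|S1∩S2∩S3| = 3.
|S1 ∪ S2 ∪ S3| = 44 − 19 + 3 = 28.00.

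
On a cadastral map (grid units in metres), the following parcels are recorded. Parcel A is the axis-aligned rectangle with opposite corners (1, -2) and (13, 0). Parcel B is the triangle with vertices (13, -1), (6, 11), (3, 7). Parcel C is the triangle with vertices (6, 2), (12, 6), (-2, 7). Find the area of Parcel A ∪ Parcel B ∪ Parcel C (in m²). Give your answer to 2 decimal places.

By inclusion–exclusion:
Individual areas: |Parcel A| = 24, |Parcel B| = 32, |Parcel C| = 31.
|Parcel A∩Parcel B| = 0.3333.
|Parcel A∩Parcel C| = 0.
|Parcel B∩Parcel C| = 10.6399.
|Parcel A∩Parcel B∩Parcel C| = 0.
|Parcel A ∪ Parcel B ∪ Parcel C| = 87 − 10.9732 + 0 = 76.03.

76.03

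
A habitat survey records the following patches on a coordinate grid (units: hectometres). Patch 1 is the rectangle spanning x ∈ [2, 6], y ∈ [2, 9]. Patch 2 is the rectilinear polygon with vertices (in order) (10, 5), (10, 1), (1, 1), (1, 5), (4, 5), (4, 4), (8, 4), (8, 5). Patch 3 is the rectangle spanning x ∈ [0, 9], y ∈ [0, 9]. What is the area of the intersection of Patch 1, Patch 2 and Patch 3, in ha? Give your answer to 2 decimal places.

The intersection is the polygon with vertices (2,2), (2,5), (4,5), (4,4), (6,4), (6,2).
By the shoelace formula its area is 10.00.

10.00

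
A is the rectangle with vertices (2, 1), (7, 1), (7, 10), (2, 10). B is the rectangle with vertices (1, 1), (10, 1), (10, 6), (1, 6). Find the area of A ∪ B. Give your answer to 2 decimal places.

65.00

By inclusion–exclusion:
Individual areas: |A| = 45, |B| = 45.
|A∩B|: x∈[2,7], y∈[1,6] → 5·5 = 25.
|A ∪ B| = 90 − 25 = 65.00.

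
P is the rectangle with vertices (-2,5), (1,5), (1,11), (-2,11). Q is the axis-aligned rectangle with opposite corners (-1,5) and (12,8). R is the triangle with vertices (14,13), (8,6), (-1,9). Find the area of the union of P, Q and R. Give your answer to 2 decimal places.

82.59

By inclusion–exclusion:
Individual areas: |P| = 18, |Q| = 39, |R| = 40.5.
|P∩Q|: x∈[-1,1], y∈[5,8] → 2·3 = 6.
|P∩R| = 1.2.
|Q∩R| = 7.7143.
|P∩Q∩R| = 0.
|P ∪ Q ∪ R| = 97.5 − 14.9143 + 0 = 82.59.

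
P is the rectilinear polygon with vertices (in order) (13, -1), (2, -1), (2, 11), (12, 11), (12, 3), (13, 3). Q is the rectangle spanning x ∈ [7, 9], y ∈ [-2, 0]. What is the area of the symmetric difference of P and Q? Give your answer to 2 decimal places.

124.00

|P| = 124, |Q| = 4, |P∩Q| = 2.
|P △ Q| = |P| + |Q| − 2·|P∩Q| = 124 + 4 − 4 = 124.00.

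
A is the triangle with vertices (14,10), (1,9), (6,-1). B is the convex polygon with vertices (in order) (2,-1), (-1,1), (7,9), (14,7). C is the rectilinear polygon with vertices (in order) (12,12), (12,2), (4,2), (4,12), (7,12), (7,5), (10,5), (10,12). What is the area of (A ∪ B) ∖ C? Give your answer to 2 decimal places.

|A ∪ B| = 89.1433.
|(A ∪ B) ∩ C| = 38.3238.
|(A ∪ B) ∖ C| = 89.1433 − 38.3238 = 50.82.

50.82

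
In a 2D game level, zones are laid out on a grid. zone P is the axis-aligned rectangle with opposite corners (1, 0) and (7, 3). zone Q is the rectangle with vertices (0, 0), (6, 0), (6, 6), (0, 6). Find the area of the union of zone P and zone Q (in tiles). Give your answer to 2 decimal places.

By inclusion–exclusion:
Individual areas: |zone P| = 18, |zone Q| = 36.
|zone P∩zone Q|: x∈[1,6], y∈[0,3] → 5·3 = 15.
|zone P ∪ zone Q| = 54 − 15 = 39.00.

39.00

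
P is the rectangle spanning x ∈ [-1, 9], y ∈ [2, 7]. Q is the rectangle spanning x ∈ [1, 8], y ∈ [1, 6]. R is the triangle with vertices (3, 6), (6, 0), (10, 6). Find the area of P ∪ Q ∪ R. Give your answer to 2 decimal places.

58.33

By inclusion–exclusion:
Individual areas: |P| = 50, |Q| = 35, |R| = 21.
|P∩Q|: x∈[1,8], y∈[2,6] → 7·4 = 28.
|P∩R| = 17.9167.
|Q∩R| = 17.4167.
|P∩Q∩R| = 15.6667.
|P ∪ Q ∪ R| = 106 − 63.3333 + 15.6667 = 58.33.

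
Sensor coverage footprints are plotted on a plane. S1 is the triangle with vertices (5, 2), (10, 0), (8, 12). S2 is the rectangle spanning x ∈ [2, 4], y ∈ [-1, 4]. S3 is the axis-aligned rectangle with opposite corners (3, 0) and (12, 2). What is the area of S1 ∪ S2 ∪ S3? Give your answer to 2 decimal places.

49.33

By inclusion–exclusion:
Individual areas: |S1| = 28, |S2| = 10, |S3| = 18.
|S1∩S2| = 0.
|S1∩S3| = 4.6667.
|S2∩S3|: x∈[3,4], y∈[0,2] → 1·2 = 2.
|S1∩S2∩S3| = 0.
|S1 ∪ S2 ∪ S3| = 56 − 6.6667 + 0 = 49.33.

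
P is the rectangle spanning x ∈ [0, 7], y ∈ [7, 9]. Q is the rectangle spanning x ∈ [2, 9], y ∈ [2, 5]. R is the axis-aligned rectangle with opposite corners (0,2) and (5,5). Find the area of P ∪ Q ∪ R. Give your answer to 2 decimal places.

By inclusion–exclusion:
Individual areas: |P| = 14, |Q| = 21, |R| = 15.
|P∩Q| = 0 (no overlap).
|P∩R| = 0 (no overlap).
|Q∩R|: x∈[2,5], y∈[2,5] → 3·3 = 9.
|P∩Q∩R| = 0.
|P ∪ Q ∪ R| = 50 − 9 + 0 = 41.00.

41.00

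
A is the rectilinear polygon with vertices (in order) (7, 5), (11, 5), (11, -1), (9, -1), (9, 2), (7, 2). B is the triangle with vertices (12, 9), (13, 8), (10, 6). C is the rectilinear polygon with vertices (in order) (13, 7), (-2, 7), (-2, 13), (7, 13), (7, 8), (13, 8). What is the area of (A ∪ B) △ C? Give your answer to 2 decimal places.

|A ∪ B| = 20.5.
|(A ∪ B) ∩ C| = 1.25.
|(A ∪ B) △ C| = 20.5 + 60 − 2.5 = 78.00.

78.00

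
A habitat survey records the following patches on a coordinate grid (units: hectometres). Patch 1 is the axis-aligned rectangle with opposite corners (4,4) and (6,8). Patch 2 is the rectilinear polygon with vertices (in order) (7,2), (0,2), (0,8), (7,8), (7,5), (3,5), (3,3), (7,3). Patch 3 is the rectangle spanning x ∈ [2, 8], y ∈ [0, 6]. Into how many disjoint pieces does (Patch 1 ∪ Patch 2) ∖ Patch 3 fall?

(Patch 1 ∪ Patch 2) ∖ Patch 3 is a single connected region.

1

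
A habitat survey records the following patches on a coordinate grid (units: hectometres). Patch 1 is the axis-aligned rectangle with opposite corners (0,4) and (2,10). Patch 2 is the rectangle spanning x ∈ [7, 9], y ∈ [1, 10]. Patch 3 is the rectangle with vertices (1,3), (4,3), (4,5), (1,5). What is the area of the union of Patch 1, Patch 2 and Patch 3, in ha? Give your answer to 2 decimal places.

35.00

By inclusion–exclusion:
Individual areas: |Patch 1| = 12, |Patch 2| = 18, |Patch 3| = 6.
|Patch 1∩Patch 2| = 0 (no overlap).
|Patch 1∩Patch 3|: x∈[1,2], y∈[4,5] → 1·1 = 1.
|Patch 2∩Patch 3| = 0 (no overlap).
|Patch 1∩Patch 2∩Patch 3| = 0.
|Patch 1 ∪ Patch 2 ∪ Patch 3| = 36 − 1 + 0 = 35.00.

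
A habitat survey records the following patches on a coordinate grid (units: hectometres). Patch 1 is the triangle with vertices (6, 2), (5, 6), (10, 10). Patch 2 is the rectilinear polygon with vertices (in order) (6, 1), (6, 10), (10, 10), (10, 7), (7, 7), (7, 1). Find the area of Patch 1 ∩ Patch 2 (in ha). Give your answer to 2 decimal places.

The intersection is the polygon with vertices (10,10), (8.5,7), (7,7), (7,4), (6,2), (6,6.8).
By the shoelace formula its area is 7.35.

7.35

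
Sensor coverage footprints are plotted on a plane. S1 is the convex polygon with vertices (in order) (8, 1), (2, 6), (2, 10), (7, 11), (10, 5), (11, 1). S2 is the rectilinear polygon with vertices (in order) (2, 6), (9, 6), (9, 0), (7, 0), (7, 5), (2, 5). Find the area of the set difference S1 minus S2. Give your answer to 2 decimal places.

|S1| = 55.5, |S1∩S2| = 13.9833.
|S1 ∖ S2| = |S1| − |S1∩S2| = 55.5 − 13.9833 = 41.52.

41.52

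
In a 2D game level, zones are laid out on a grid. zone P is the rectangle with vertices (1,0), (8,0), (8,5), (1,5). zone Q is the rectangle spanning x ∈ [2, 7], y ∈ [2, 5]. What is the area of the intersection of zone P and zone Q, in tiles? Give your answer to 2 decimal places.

|zone P∩zone Q|: x∈[2,7], y∈[2,5] → 5·3 = 15.

15.00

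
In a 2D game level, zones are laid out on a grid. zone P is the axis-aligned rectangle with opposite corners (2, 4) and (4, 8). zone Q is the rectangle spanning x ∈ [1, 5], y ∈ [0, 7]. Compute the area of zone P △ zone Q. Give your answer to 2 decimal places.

|zone P∩zone Q|: x∈[2,4], y∈[4,7] → 2·3 = 6.
|zone P △ zone Q| = |zone P| + |zone Q| − 2·|zone P∩zone Q| = 8 + 28 − 12 = 24.00.

24.00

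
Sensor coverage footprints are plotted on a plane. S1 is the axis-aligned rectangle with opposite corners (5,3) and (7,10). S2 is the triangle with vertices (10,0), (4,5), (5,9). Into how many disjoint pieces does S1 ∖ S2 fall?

S1 ∖ S2 splits into 2 disjoint pieces (area 5.6, area 0.8167).

2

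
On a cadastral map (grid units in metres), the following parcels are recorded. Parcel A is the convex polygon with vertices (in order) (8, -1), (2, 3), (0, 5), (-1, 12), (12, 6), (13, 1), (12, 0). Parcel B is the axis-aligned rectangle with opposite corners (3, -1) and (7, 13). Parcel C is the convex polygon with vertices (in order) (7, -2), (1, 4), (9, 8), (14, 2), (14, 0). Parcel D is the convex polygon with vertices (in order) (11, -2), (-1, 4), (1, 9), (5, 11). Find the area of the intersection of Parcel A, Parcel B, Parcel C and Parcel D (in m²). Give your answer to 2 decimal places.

19.65

The intersection is the polygon with vertices (6.875,6.938), (7,6.667), (7,0), (5,1), (3,2.333), (3,5).
By the shoelace formula its area is 19.65.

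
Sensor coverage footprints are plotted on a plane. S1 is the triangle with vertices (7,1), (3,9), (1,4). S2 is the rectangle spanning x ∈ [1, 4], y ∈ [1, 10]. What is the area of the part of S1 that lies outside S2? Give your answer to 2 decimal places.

6.75

|S1| = 18, |S1∩S2| = 11.25.
|S1 ∖ S2| = |S1| − |S1∩S2| = 18 − 11.25 = 6.75.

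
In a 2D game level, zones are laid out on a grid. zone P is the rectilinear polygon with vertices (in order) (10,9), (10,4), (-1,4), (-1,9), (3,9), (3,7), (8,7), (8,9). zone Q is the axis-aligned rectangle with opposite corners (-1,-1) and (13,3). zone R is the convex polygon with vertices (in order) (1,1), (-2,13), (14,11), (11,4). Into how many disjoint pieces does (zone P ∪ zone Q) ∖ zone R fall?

2

(zone P ∪ zone Q) ∖ zone R splits into 2 disjoint pieces (area 3.125, area 48.8333).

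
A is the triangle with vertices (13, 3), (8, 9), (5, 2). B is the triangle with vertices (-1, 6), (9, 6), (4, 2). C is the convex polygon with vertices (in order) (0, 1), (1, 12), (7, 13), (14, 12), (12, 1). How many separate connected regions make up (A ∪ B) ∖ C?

2

(A ∪ B) ∖ C splits into 2 disjoint pieces (area 0.2254, area 0.7889).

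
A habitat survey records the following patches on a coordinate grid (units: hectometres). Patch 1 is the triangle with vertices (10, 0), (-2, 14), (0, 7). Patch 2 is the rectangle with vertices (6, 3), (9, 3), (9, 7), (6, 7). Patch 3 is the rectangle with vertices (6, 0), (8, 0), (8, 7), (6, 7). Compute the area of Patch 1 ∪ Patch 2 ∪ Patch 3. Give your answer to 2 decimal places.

By inclusion–exclusion:
Individual areas: |Patch 1| = 28, |Patch 2| = 12, |Patch 3| = 14.
|Patch 1∩Patch 2| = 1.1905.
|Patch 1∩Patch 3| = 2.8.
|Patch 2∩Patch 3|: x∈[6,8], y∈[3,7] → 2·4 = 8.
|Patch 1∩Patch 2∩Patch 3| = 1.1905.
|Patch 1 ∪ Patch 2 ∪ Patch 3| = 54 − 11.9905 + 1.1905 = 43.20.

43.20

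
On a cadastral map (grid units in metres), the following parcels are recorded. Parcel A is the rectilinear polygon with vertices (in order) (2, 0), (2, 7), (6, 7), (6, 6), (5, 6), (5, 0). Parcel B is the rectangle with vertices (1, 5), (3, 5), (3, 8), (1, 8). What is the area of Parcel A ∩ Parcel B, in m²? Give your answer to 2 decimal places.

2.00

The intersection is the polygon with vertices (2,7), (3,7), (3,5), (2,5).
By the shoelace formula its area is 2.00.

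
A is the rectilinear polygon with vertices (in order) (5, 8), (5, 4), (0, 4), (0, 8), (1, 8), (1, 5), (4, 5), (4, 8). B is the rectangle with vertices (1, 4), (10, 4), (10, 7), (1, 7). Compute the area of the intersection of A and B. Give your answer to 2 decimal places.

6.00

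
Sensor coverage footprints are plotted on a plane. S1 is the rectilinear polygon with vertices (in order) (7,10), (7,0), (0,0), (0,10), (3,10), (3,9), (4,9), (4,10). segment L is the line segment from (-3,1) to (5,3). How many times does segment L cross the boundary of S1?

The segment meets the boundary at (0,1.75).

1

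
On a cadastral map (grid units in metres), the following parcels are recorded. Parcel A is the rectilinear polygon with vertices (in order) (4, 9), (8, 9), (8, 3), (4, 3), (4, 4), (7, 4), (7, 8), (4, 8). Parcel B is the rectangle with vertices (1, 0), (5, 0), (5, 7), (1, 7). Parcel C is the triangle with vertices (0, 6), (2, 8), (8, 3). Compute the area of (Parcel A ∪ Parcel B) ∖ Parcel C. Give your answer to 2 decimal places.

|Parcel A ∪ Parcel B| = 39.
|(Parcel A ∪ Parcel B) ∩ Parcel C| = 7.8833.
|(Parcel A ∪ Parcel B) ∖ Parcel C| = 39 − 7.8833 = 31.12.

31.12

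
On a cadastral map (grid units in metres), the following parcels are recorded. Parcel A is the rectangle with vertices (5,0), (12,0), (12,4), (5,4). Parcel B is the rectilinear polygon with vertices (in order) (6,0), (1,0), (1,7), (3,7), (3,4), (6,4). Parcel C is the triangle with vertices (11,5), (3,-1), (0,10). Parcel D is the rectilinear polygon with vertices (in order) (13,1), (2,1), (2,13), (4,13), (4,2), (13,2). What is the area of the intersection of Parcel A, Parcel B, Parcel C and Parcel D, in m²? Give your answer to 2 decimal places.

0.96

The intersection is the polygon with vertices (5.667,1), (5,1), (5,2), (6,2), (6,1.25).
By the shoelace formula its area is 0.96.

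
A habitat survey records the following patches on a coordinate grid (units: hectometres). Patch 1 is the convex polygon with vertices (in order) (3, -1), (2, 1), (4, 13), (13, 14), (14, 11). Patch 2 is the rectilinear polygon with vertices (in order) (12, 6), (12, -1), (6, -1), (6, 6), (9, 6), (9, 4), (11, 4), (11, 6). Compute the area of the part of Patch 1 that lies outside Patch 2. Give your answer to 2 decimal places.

86.73

|Patch 1| = 93, |Patch 1∩Patch 2| = 6.2727.
|Patch 1 ∖ Patch 2| = |Patch 1| − |Patch 1∩Patch 2| = 93 − 6.2727 = 86.73.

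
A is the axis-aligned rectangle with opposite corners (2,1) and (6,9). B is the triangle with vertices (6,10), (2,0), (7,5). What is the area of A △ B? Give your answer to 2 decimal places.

|A| = 32, |B| = 15, |A∩B| = 11.5.
|A △ B| = |A| + |B| − 2·|A∩B| = 32 + 15 − 23 = 24.00.

24.00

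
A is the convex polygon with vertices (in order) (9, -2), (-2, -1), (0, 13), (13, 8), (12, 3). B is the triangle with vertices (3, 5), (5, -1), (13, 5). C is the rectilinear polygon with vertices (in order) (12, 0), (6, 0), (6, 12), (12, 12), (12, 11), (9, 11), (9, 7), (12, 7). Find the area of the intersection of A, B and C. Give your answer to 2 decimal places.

The intersection is the polygon with vertices (6.333,0), (6,0), (6,5), (12,5), (12,4.25).
By the shoelace formula its area is 17.96.

17.96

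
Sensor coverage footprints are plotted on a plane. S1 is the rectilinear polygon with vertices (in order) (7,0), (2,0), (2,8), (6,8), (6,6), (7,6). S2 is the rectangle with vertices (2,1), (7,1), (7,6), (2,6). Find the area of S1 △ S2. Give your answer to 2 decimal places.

13.00

|S1| = 38, |S2| = 25, |S1∩S2| = 25.
|S1 △ S2| = |S1| + |S2| − 2·|S1∩S2| = 38 + 25 − 50 = 13.00.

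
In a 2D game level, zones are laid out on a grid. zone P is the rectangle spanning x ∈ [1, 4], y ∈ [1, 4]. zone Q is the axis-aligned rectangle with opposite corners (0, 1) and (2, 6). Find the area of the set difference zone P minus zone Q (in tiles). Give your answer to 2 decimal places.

|zone P∩zone Q|: x∈[1,2], y∈[1,4] → 1·3 = 3.
|zone P| = 9.
|zone P ∖ zone Q| = |zone P| − |zone P∩zone Q| = 9 − 3 = 6.00.

6.00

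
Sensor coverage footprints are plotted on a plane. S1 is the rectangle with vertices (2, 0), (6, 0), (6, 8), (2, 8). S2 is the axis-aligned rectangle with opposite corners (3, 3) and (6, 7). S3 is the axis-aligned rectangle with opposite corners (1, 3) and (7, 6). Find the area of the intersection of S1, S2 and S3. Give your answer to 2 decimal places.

The intersection is the polygon with vertices (3,3), (3,6), (6,6), (6,3).
By the shoelace formula its area is 9.00.

9.00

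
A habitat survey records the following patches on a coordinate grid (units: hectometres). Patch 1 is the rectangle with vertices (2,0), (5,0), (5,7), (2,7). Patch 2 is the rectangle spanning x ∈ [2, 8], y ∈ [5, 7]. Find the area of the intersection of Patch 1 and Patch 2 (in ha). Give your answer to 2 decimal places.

|Patch 1∩Patch 2|: x∈[2,5], y∈[5,7] → 3·2 = 6.

6.00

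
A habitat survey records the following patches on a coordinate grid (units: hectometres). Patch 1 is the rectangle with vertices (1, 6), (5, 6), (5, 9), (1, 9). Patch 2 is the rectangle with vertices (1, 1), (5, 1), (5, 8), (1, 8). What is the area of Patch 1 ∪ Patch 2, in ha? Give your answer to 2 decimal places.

By inclusion–exclusion:
Individual areas: |Patch 1| = 12, |Patch 2| = 28.
|Patch 1∩Patch 2|: x∈[1,5], y∈[6,8] → 4·2 = 8.
|Patch 1 ∪ Patch 2| = 40 − 8 = 32.00.

32.00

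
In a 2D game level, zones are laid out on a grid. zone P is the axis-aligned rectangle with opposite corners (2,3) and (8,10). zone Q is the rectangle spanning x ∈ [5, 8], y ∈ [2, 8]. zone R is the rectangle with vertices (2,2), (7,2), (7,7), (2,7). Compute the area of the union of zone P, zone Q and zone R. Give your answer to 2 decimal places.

48.00

By inclusion–exclusion:
Individual areas: |zone P| = 42, |zone Q| = 18, |zone R| = 25.
|zone P∩zone Q|: x∈[5,8], y∈[3,8] → 3·5 = 15.
|zone P∩zone R|: x∈[2,7], y∈[3,7] → 5·4 = 20.
|zone Q∩zone R|: x∈[5,7], y∈[2,7] → 2·5 = 10.
|zone P∩zone Q∩zone R| = 8.
|zone P ∪ zone Q ∪ zone R| = 85 − 45 + 8 = 48.00.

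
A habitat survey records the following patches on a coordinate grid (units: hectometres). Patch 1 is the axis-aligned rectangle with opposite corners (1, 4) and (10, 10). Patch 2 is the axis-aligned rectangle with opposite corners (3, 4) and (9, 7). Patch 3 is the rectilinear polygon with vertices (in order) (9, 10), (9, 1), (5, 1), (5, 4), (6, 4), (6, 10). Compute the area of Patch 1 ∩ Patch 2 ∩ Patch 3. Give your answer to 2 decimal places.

9.00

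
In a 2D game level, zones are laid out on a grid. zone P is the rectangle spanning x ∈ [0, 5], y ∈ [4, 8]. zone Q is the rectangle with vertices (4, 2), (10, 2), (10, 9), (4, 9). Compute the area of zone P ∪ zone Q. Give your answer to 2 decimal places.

By inclusion–exclusion:
Individual areas: |zone P| = 20, |zone Q| = 42.
|zone P∩zone Q|: x∈[4,5], y∈[4,8] → 1·4 = 4.
|zone P ∪ zone Q| = 62 − 4 = 58.00.

58.00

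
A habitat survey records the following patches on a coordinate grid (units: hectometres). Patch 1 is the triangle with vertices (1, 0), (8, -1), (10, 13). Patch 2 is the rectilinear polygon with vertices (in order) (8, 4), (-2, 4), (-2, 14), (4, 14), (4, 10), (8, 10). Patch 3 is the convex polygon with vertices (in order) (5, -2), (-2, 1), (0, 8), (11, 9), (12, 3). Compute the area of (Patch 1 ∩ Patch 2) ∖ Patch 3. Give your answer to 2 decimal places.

|Patch 1 ∩ Patch 2| = 12.9231.
|(Patch 1 ∩ Patch 2) ∩ Patch 3| = 12.2199.
|(Patch 1 ∩ Patch 2) ∖ Patch 3| = 12.9231 − 12.2199 = 0.70.

0.70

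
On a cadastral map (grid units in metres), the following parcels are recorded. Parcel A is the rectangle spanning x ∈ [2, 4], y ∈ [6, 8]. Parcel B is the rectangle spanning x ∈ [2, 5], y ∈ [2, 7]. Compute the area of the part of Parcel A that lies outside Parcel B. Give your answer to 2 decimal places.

|Parcel A∩Parcel B|: x∈[2,4], y∈[6,7] → 2·1 = 2.
|Parcel A| = 4.
|Parcel A ∖ Parcel B| = |Parcel A| − |Parcel A∩Parcel B| = 4 − 2 = 2.00.

2.00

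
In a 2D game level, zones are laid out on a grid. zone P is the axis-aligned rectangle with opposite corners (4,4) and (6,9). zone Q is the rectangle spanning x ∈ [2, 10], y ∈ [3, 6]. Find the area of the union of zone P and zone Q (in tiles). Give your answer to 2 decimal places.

By inclusion–exclusion:
Individual areas: |zone P| = 10, |zone Q| = 24.
|zone P∩zone Q|: x∈[4,6], y∈[4,6] → 2·2 = 4.
|zone P ∪ zone Q| = 34 − 4 = 30.00.

30.00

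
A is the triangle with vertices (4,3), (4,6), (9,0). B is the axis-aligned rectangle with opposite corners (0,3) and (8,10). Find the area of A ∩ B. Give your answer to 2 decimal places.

The intersection is the polygon with vertices (4,6), (6.5,3), (4,3).
By the shoelace formula its area is 3.75.

3.75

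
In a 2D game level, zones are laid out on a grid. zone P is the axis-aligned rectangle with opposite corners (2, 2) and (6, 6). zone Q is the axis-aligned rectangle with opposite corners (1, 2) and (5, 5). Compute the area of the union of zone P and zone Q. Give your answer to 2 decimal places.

19.00

By inclusion–exclusion:
Individual areas: |zone P| = 16, |zone Q| = 12.
|zone P∩zone Q|: x∈[2,5], y∈[2,5] → 3·3 = 9.
|zone P ∪ zone Q| = 28 − 9 = 19.00.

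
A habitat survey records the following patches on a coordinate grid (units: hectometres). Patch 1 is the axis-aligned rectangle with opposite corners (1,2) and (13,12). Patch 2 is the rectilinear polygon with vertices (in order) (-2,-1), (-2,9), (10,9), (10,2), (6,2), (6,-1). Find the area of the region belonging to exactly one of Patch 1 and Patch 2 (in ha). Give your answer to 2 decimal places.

|Patch 1| = 120, |Patch 2| = 108, |Patch 1∩Patch 2| = 63.
|Patch 1 △ Patch 2| = |Patch 1| + |Patch 2| − 2·|Patch 1∩Patch 2| = 120 + 108 − 126 = 102.00.

102.00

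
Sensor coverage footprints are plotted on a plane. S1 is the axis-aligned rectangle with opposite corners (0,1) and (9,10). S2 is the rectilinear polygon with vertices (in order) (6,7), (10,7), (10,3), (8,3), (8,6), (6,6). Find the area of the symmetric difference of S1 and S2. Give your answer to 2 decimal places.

79.00

|S1| = 81, |S2| = 10, |S1∩S2| = 6.
|S1 △ S2| = |S1| + |S2| − 2·|S1∩S2| = 81 + 10 − 12 = 79.00.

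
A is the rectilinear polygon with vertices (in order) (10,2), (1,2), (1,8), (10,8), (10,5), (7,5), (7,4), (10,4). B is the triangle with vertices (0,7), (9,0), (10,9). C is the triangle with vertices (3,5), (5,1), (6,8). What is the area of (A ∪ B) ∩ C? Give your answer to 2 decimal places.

The region (A ∪ B) ∩ C is the polygon with vertices (4.5,2), (3,5), (6,8), (5.143,2).
By the shoelace formula its area is 8.68.

8.68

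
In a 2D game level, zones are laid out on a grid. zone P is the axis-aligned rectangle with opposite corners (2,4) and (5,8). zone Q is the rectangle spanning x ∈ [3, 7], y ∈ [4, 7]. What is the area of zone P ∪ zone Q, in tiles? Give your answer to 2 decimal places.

By inclusion–exclusion:
Individual areas: |zone P| = 12, |zone Q| = 12.
|zone P∩zone Q|: x∈[3,5], y∈[4,7] → 2·3 = 6.
|zone P ∪ zone Q| = 24 − 6 = 18.00.

18.00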